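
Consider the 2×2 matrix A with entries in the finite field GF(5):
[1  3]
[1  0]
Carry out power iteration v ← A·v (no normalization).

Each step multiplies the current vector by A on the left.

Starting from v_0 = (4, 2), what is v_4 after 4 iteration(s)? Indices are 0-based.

v_0 = (4, 2).
v_1 = A·v_0 = (0, 4).
v_2 = A·v_1 = (2, 0).
v_3 = A·v_2 = (2, 2).
v_4 = A·v_3 = (3, 2).

v_4 = (3, 2)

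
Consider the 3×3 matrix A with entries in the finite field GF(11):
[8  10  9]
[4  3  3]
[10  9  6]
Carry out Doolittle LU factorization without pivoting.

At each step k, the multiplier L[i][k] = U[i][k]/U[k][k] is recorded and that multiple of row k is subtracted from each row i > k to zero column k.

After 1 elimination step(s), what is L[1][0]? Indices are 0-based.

[col 0] pivot 8
  R1 -= 6*R0 → (0, 9, 4)  (L[1][0] := 6)
  R2 -= 4*R0 → (0, 2, 3)  (L[2][0] := 4)

L[1][0] = 6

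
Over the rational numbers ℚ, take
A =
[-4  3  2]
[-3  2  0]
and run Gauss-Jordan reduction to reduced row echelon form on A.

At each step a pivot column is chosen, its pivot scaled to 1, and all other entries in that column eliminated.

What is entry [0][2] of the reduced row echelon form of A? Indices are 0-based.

[1] R0 /= -4  ⇒  (1, -3/4, -1/2)
     R1 -= -3·R0  ⇒  (0, -1/4, -3/2)
[2] R1 /= -1/4  ⇒  (0, 1, 6)
     R0 -= -3/4·R1  ⇒  (1, 0, 4)

M[0][2] = 4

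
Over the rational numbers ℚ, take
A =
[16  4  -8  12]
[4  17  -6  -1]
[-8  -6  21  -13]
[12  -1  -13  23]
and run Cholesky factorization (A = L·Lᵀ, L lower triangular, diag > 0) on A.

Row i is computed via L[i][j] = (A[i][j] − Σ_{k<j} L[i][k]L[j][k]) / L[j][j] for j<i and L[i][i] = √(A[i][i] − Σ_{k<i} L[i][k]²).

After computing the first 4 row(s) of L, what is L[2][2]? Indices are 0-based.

Step 1: L[0][0] = √(16) = 4.
  L[1][0] = (4) / L[0][0] = 1.
Step 2: L[1][1] = √(16) = 4.
  L[2][0] = (-8) / L[0][0] = -2.
  L[2][1] = (-4) / L[1][1] = -1.
Step 3: L[2][2] = √(16) = 4.
  L[3][0] = (12) / L[0][0] = 3.
  L[3][1] = (-4) / L[1][1] = -1.
  L[3][2] = (-8) / L[2][2] = -2.
Step 4: L[3][3] = √(9) = 3.

L[2][2] = 4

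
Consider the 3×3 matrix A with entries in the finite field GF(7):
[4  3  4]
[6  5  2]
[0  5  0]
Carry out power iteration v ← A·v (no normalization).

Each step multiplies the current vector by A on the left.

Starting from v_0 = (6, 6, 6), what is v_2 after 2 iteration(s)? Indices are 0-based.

v_0 = (6, 6, 6).
v_1 = A·v_0 = (3, 1, 2).
v_2 = A·v_1 = (2, 6, 5).

v_2 = (2, 6, 5)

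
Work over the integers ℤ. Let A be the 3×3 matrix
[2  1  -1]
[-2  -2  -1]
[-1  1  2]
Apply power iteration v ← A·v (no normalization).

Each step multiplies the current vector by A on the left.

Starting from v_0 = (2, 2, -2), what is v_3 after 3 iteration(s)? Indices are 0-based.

v_3 = (50, -6, -58)

v_0 = (2, 2, -2).
v_1 = A·v_0 = (8, -6, -4).
v_2 = A·v_1 = (14, 0, -22).
v_3 = A·v_2 = (50, -6, -58).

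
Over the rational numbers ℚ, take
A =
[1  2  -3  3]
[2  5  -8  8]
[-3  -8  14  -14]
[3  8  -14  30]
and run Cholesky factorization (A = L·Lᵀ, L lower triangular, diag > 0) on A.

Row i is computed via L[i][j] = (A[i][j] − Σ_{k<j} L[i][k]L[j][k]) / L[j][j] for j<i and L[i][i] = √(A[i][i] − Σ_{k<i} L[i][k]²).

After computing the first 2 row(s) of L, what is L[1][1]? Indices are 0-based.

Step 1: L[0][0] = √(1) = 1.
  L[1][0] = (2) / L[0][0] = 2.
Step 2: L[1][1] = √(1) = 1.

L[1][1] = 1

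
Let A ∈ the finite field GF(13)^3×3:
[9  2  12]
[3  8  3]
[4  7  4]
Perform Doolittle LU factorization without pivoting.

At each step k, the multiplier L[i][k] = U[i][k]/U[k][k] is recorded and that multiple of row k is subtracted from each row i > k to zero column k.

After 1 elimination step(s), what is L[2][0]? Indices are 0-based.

L[2][0] = 12

Step 1: pivot at (0,0) is 9.
  row1 ← row1 − (9)·row0  ⇒  L[1][0]=9, U row1=(0, 3, 12)
  row2 ← row2 − (12)·row0  ⇒  L[2][0]=12, U row2=(0, 9, 3)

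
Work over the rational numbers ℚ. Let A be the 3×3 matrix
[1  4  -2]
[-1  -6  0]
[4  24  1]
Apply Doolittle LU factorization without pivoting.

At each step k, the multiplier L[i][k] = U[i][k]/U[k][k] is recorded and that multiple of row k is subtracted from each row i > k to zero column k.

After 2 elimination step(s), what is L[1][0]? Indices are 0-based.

L[1][0] = -1

Step 1: pivot at (0,0) is 1.
  row1 ← row1 − (-1)·row0  ⇒  L[1][0]=-1, U row1=(0, -2, -2)
  row2 ← row2 − (4)·row0  ⇒  L[2][0]=4, U row2=(0, 8, 9)
Step 2: pivot at (1,1) is -2.
  row2 ← row2 − (-4)·row1  ⇒  L[2][1]=-4, U row2=(0, 0, 1)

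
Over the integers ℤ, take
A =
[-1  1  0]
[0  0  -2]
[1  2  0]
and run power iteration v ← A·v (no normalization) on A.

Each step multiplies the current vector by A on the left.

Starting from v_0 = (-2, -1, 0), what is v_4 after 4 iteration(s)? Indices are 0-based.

v_0 = (-2, -1, 0).
v_1 = A·v_0 = (1, 0, -4).
v_2 = A·v_1 = (-1, 8, 1).
v_3 = A·v_2 = (9, -2, 15).
v_4 = A·v_3 = (-11, -30, 5).

v_4 = (-11, -30, 5)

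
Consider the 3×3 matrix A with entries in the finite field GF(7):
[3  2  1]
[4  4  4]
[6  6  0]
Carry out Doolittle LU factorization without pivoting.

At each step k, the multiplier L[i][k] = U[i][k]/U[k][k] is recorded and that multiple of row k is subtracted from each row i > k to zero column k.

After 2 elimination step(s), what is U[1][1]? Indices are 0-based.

U[1][1] = 6

[col 0] pivot 3
  R1 -= 6*R0 → (0, 6, 5)  (L[1][0] := 6)
  R2 -= 2*R0 → (0, 2, 5)  (L[2][0] := 2)
[col 1] pivot 6
  R2 -= 5*R1 → (0, 0, 1)  (L[2][1] := 5)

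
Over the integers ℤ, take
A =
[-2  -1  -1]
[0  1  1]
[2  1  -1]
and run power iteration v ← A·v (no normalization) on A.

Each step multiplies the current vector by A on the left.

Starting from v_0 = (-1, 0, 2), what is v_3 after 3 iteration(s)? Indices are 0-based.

v_0 = (-1, 0, 2).
v_1 = A·v_0 = (0, 2, -4).
v_2 = A·v_1 = (2, -2, 6).
v_3 = A·v_2 = (-8, 4, -4).

v_3 = (-8, 4, -4)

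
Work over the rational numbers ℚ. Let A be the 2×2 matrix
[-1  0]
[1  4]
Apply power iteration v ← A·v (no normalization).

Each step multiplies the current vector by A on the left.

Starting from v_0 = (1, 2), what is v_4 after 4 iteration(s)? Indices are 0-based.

v_4 = (1, 563)

v_0 = (1, 2).
v_1 = A·v_0 = (-1, 9).
v_2 = A·v_1 = (1, 35).
v_3 = A·v_2 = (-1, 141).
v_4 = A·v_3 = (1, 563).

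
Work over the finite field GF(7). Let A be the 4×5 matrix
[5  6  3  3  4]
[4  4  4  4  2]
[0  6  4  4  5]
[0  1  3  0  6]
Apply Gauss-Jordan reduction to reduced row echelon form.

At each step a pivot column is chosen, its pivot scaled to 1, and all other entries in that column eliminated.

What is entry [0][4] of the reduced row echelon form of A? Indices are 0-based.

M[0][4] = 5

step 1: normalize row 0 (÷5) = (1, 4, 2, 2, 5)
  row 1: subtract 4×row0 = (0, 2, 3, 3, 3)
step 2: normalize row 1 (÷2) = (0, 1, 5, 5, 5)
  row 0: subtract 4×row1 = (1, 0, 3, 3, 6)
  row 2: subtract 6×row1 = (0, 0, 2, 2, 3)
  row 3: subtract 1×row1 = (0, 0, 5, 2, 1)
step 3: normalize row 2 (÷2) = (0, 0, 1, 1, 5)
  row 0: subtract 3×row2 = (1, 0, 0, 0, 5)
  row 1: subtract 5×row2 = (0, 1, 0, 0, 1)
  row 3: subtract 5×row2 = (0, 0, 0, 4, 4)
step 4: normalize row 3 (÷4) = (0, 0, 0, 1, 1)
  row 2: subtract 1×row3 = (0, 0, 1, 0, 4)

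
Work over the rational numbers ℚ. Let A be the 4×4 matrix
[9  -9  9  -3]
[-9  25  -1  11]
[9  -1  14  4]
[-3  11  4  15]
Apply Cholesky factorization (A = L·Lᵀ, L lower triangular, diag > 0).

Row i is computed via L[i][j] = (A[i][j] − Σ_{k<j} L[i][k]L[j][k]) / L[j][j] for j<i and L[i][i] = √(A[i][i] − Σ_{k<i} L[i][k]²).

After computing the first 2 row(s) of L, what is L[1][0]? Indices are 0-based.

L[1][0] = -3

Step 1: L[0][0] = √(9) = 3.
  L[1][0] = (-9) / L[0][0] = -3.
Step 2: L[1][1] = √(16) = 4.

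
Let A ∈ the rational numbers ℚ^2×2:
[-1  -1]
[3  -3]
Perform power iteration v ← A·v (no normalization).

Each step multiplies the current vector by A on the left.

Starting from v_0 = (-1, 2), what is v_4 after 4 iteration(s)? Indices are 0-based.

v_4 = (76, 24)

v_0 = (-1, 2).
v_1 = A·v_0 = (-1, -9).
v_2 = A·v_1 = (10, 24).
v_3 = A·v_2 = (-34, -42).
v_4 = A·v_3 = (76, 24).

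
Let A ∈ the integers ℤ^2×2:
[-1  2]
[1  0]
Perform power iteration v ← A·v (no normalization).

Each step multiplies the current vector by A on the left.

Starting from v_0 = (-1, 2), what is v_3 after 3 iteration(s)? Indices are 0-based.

v_3 = (17, -7)

v_0 = (-1, 2).
v_1 = A·v_0 = (5, -1).
v_2 = A·v_1 = (-7, 5).
v_3 = A·v_2 = (17, -7).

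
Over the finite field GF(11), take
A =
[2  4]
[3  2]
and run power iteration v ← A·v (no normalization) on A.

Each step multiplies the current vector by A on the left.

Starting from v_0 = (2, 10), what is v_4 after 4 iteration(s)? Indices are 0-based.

v_0 = (2, 10).
v_1 = A·v_0 = (0, 4).
v_2 = A·v_1 = (5, 8).
v_3 = A·v_2 = (9, 9).
v_4 = A·v_3 = (10, 1).

v_4 = (10, 1)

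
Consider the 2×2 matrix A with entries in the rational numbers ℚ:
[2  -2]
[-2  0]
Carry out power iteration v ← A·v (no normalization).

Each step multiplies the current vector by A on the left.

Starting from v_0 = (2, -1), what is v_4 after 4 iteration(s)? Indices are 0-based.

v_0 = (2, -1).
v_1 = A·v_0 = (6, -4).
v_2 = A·v_1 = (20, -12).
v_3 = A·v_2 = (64, -40).
v_4 = A·v_3 = (208, -128).

v_4 = (208, -128)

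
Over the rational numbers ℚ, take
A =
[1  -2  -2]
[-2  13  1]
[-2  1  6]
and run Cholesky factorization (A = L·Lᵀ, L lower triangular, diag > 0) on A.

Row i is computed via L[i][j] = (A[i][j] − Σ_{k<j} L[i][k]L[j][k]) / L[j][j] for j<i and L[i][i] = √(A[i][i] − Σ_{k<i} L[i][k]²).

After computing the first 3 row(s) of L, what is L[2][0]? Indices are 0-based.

L[2][0] = -2

Step 1: L[0][0] = √(1) = 1.
  L[1][0] = (-2) / L[0][0] = -2.
Step 2: L[1][1] = √(9) = 3.
  L[2][0] = (-2) / L[0][0] = -2.
  L[2][1] = (-3) / L[1][1] = -1.
Step 3: L[2][2] = √(1) = 1.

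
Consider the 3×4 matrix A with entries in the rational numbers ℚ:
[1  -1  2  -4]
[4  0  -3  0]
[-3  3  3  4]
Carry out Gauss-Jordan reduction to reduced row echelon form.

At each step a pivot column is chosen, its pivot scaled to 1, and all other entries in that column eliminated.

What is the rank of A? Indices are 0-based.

rank = 3

step 1: normalize row 0 (÷1) = (1, -1, 2, -4)
  row 1: subtract 4×row0 = (0, 4, -11, 16)
  row 2: subtract -3×row0 = (0, 0, 9, -8)
step 2: normalize row 1 (÷4) = (0, 1, -11/4, 4)
  row 0: subtract -1×row1 = (1, 0, -3/4, 0)
step 3: normalize row 2 (÷9) = (0, 0, 1, -8/9)
  row 0: subtract -3/4×row2 = (1, 0, 0, -2/3)
  row 1: subtract -11/4×row2 = (0, 1, 0, 14/9)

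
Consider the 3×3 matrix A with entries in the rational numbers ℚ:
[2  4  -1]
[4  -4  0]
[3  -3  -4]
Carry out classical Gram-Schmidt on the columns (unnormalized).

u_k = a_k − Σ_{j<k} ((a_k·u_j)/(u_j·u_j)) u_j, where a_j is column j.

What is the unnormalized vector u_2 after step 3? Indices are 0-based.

Step 1: u_0 = a_0 = (2, 4, 3).
Step 2: u_1 = a_1 − (-17/29)·u_0 = (150/29, -48/29, -36/29).
Step 3: u_2 = a_2 − (-14/29)·u_0 − (-1/150)·u_1 = (0, 48/25, -64/25).

u_2 = (0, 48/25, -64/25)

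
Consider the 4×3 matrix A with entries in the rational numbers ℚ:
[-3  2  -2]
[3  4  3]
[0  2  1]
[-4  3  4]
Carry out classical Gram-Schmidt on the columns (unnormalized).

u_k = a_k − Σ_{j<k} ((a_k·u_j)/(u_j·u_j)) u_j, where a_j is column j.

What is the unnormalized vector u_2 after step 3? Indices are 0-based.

Step 1: u_0 = a_0 = (-3, 3, 0, -4).
Step 2: u_1 = a_1 − (-3/17)·u_0 = (25/17, 77/17, 2, 39/17).
Step 3: u_2 = a_2 − (-1/34)·u_0 − (371/543)·u_1 = (-3359/1086, -7/1086, -199/543, 419/181).

u_2 = (-3359/1086, -7/1086, -199/543, 419/181)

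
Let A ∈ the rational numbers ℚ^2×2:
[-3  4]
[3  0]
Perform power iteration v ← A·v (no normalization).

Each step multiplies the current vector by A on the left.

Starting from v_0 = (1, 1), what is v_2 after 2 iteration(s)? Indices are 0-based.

v_0 = (1, 1).
v_1 = A·v_0 = (1, 3).
v_2 = A·v_1 = (9, 3).

v_2 = (9, 3)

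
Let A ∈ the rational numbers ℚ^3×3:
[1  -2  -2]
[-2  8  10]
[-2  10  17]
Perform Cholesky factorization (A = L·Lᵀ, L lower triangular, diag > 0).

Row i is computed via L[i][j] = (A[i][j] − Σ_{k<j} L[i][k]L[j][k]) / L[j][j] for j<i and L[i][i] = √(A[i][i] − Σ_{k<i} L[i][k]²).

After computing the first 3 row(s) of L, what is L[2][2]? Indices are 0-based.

Step 1: L[0][0] = √(1) = 1.
  L[1][0] = (-2) / L[0][0] = -2.
Step 2: L[1][1] = √(4) = 2.
  L[2][0] = (-2) / L[0][0] = -2.
  L[2][1] = (6) / L[1][1] = 3.
Step 3: L[2][2] = √(4) = 2.

L[2][2] = 2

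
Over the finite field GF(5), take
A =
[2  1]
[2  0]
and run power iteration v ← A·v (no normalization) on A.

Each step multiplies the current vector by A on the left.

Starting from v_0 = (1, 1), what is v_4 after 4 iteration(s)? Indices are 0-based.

v_4 = (0, 4)

v_0 = (1, 1).
v_1 = A·v_0 = (3, 2).
v_2 = A·v_1 = (3, 1).
v_3 = A·v_2 = (2, 1).
v_4 = A·v_3 = (0, 4).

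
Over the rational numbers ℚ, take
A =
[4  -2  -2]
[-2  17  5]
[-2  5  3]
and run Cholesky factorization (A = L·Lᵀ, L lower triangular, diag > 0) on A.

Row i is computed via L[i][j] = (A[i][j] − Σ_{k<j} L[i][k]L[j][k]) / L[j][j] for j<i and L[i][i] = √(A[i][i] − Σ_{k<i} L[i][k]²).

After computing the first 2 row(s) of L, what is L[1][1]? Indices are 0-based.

Step 1: L[0][0] = √(4) = 2.
  L[1][0] = (-2) / L[0][0] = -1.
Step 2: L[1][1] = √(16) = 4.

L[1][1] = 4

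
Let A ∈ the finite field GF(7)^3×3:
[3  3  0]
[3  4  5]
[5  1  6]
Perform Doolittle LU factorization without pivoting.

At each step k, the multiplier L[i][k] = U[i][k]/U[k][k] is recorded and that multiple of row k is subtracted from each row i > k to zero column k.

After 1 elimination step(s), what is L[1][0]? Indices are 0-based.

L[1][0] = 1

k=0: U[0][0]=3
  eliminate (1,0): mult=1, new row 1: (0, 1, 5); set L[1][0]=1
  eliminate (2,0): mult=4, new row 2: (0, 3, 6); set L[2][0]=4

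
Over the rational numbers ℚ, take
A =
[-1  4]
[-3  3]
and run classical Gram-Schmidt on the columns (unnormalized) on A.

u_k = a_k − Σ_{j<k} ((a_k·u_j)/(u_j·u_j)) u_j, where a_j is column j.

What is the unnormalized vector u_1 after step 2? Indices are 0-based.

u_1 = (27/10, -9/10)

Step 1: u_0 = a_0 = (-1, -3).
Step 2: u_1 = a_1 − (-13/10)·u_0 = (27/10, -9/10).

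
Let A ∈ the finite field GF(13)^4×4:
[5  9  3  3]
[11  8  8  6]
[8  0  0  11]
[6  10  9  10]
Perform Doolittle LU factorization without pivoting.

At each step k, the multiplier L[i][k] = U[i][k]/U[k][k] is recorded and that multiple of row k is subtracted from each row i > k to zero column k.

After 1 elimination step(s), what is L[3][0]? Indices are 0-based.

[col 0] pivot 5
  R1 -= 10*R0 → (0, 9, 4, 2)  (L[1][0] := 10)
  R2 -= 12*R0 → (0, 9, 3, 1)  (L[2][0] := 12)
  R3 -= 9*R0 → (0, 7, 8, 9)  (L[3][0] := 9)

L[3][0] = 9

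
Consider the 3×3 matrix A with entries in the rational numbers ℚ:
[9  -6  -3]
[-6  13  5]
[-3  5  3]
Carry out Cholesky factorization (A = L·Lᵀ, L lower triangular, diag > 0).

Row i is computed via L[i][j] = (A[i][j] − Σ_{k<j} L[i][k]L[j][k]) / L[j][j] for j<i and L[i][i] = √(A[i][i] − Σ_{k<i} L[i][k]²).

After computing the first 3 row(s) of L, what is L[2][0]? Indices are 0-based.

Step 1: L[0][0] = √(9) = 3.
  L[1][0] = (-6) / L[0][0] = -2.
Step 2: L[1][1] = √(9) = 3.
  L[2][0] = (-3) / L[0][0] = -1.
  L[2][1] = (3) / L[1][1] = 1.
Step 3: L[2][2] = √(1) = 1.

L[2][0] = -1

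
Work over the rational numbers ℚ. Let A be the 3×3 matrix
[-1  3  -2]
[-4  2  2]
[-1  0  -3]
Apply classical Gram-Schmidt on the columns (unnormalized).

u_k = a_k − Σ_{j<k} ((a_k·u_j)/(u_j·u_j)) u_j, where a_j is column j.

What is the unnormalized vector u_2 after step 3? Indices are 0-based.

Step 1: u_0 = a_0 = (-1, -4, -1).
Step 2: u_1 = a_1 − (-11/18)·u_0 = (43/18, -4/9, -11/18).
Step 3: u_2 = a_2 − (-1/6)·u_0 − (-69/113)·u_1 = (-80/113, 120/113, -400/113).

u_2 = (-80/113, 120/113, -400/113)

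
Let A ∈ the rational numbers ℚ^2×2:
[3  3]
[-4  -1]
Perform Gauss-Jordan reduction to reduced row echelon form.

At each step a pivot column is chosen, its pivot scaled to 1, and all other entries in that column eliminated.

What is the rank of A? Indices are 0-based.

rank = 2

pivot(0,0)=3: scale R0 → (1, 1)
  clear (1,0): R1 −= (-4)R0 → (0, 3)
pivot(1,1)=3: scale R1 → (0, 1)
  clear (0,1): R0 −= (1)R1 → (1, 0)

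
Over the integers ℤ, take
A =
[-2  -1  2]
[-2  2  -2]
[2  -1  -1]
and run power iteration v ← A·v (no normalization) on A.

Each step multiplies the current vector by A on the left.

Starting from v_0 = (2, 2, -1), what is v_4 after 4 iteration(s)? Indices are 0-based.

v_0 = (2, 2, -1).
v_1 = A·v_0 = (-8, 2, 3).
v_2 = A·v_1 = (20, 14, -21).
v_3 = A·v_2 = (-96, 30, 47).
v_4 = A·v_3 = (256, 158, -269).

v_4 = (256, 158, -269)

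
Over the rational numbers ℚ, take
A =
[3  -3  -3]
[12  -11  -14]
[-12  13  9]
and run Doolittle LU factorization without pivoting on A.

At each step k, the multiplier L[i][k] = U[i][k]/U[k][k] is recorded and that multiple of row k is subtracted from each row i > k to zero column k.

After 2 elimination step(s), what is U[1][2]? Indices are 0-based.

[col 0] pivot 3
  R1 -= 4*R0 → (0, 1, -2)  (L[1][0] := 4)
  R2 -= -4*R0 → (0, 1, -3)  (L[2][0] := -4)
[col 1] pivot 1
  R2 -= 1*R1 → (0, 0, -1)  (L[2][1] := 1)

U[1][2] = -2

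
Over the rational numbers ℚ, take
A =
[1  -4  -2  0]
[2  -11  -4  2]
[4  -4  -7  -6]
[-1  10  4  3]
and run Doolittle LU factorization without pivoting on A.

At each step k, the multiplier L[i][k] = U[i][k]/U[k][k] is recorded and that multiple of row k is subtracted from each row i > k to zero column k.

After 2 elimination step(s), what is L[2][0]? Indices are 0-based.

k=0: U[0][0]=1
  eliminate (1,0): mult=2, new row 1: (0, -3, 0, 2); set L[1][0]=2
  eliminate (2,0): mult=4, new row 2: (0, 12, 1, -6); set L[2][0]=4
  eliminate (3,0): mult=-1, new row 3: (0, 6, 2, 3); set L[3][0]=-1
k=1: U[1][1]=-3
  eliminate (2,1): mult=-4, new row 2: (0, 0, 1, 2); set L[2][1]=-4
  eliminate (3,1): mult=-2, new row 3: (0, 0, 2, 7); set L[3][1]=-2

L[2][0] = 4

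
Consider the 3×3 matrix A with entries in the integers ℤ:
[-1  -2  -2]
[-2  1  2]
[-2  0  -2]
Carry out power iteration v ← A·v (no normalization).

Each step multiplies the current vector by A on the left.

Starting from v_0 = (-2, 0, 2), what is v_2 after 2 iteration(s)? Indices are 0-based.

v_0 = (-2, 0, 2).
v_1 = A·v_0 = (-2, 8, 0).
v_2 = A·v_1 = (-14, 12, 4).

v_2 = (-14, 12, 4)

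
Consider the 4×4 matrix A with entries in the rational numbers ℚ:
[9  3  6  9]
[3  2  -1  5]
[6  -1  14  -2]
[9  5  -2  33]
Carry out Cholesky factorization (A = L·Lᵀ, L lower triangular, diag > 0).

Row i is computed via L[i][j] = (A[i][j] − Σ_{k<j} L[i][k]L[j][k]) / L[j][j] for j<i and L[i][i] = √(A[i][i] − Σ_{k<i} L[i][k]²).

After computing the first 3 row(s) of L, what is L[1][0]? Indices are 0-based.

L[1][0] = 1

Step 1: L[0][0] = √(9) = 3.
  L[1][0] = (3) / L[0][0] = 1.
Step 2: L[1][1] = √(1) = 1.
  L[2][0] = (6) / L[0][0] = 2.
  L[2][1] = (-3) / L[1][1] = -3.
Step 3: L[2][2] = √(1) = 1.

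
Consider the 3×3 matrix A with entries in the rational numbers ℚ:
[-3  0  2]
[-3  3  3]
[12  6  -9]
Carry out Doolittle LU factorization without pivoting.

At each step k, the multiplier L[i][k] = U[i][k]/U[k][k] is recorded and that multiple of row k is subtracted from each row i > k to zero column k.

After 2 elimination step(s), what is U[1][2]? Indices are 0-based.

U[1][2] = 1

[col 0] pivot -3
  R1 -= 1*R0 → (0, 3, 1)  (L[1][0] := 1)
  R2 -= -4*R0 → (0, 6, -1)  (L[2][0] := -4)
[col 1] pivot 3
  R2 -= 2*R1 → (0, 0, -3)  (L[2][1] := 2)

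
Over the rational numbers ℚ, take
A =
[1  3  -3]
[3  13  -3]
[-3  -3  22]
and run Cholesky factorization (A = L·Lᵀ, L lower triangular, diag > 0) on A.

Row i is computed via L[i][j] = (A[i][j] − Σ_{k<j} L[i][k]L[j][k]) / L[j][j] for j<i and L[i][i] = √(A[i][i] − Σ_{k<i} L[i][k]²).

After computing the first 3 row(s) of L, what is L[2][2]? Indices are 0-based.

L[2][2] = 2

Step 1: L[0][0] = √(1) = 1.
  L[1][0] = (3) / L[0][0] = 3.
Step 2: L[1][1] = √(4) = 2.
  L[2][0] = (-3) / L[0][0] = -3.
  L[2][1] = (6) / L[1][1] = 3.
Step 3: L[2][2] = √(4) = 2.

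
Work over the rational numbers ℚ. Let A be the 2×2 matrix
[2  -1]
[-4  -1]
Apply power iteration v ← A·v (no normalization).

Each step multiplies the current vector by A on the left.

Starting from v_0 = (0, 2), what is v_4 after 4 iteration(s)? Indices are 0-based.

v_0 = (0, 2).
v_1 = A·v_0 = (-2, -2).
v_2 = A·v_1 = (-2, 10).
v_3 = A·v_2 = (-14, -2).
v_4 = A·v_3 = (-26, 58).

v_4 = (-26, 58)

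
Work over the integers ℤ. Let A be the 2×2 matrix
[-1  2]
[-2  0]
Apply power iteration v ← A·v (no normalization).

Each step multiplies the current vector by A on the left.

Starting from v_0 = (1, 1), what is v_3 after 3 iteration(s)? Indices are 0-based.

v_0 = (1, 1).
v_1 = A·v_0 = (1, -2).
v_2 = A·v_1 = (-5, -2).
v_3 = A·v_2 = (1, 10).

v_3 = (1, 10)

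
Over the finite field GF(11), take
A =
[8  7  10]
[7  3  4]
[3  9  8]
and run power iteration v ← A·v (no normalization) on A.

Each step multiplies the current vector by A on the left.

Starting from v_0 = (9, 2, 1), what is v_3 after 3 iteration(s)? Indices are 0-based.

v_3 = (1, 9, 5)

v_0 = (9, 2, 1).
v_1 = A·v_0 = (8, 7, 9).
v_2 = A·v_1 = (5, 3, 5).
v_3 = A·v_2 = (1, 9, 5).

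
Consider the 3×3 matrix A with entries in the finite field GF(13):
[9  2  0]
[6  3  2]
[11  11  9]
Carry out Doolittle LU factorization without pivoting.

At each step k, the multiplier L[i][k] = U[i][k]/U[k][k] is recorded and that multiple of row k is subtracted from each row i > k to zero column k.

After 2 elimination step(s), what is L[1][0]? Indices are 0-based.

Step 1: pivot at (0,0) is 9.
  row1 ← row1 − (5)·row0  ⇒  L[1][0]=5, U row1=(0, 6, 2)
  row2 ← row2 − (7)·row0  ⇒  L[2][0]=7, U row2=(0, 10, 9)
Step 2: pivot at (1,1) is 6.
  row2 ← row2 − (6)·row1  ⇒  L[2][1]=6, U row2=(0, 0, 10)

L[1][0] = 5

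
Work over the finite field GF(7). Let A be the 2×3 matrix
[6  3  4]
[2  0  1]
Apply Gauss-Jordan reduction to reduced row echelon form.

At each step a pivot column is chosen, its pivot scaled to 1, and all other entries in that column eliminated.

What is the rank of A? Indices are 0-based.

rank = 2

step 1: normalize row 0 (÷6) = (1, 4, 3)
  row 1: subtract 2×row0 = (0, 6, 2)
step 2: normalize row 1 (÷6) = (0, 1, 5)
  row 0: subtract 4×row1 = (1, 0, 4)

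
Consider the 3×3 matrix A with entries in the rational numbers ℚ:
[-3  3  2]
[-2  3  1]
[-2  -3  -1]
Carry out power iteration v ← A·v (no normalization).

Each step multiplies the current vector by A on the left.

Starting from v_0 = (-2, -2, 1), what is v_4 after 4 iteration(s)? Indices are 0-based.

v_4 = (29, 2, 162)

v_0 = (-2, -2, 1).
v_1 = A·v_0 = (2, -1, 9).
v_2 = A·v_1 = (9, 2, -10).
v_3 = A·v_2 = (-41, -22, -14).
v_4 = A·v_3 = (29, 2, 162).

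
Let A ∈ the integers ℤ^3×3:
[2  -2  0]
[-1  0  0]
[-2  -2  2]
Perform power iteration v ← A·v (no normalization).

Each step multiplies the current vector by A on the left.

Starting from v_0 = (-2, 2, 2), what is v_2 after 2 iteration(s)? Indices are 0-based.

v_2 = (-20, 8, 20)

v_0 = (-2, 2, 2).
v_1 = A·v_0 = (-8, 2, 4).
v_2 = A·v_1 = (-20, 8, 20).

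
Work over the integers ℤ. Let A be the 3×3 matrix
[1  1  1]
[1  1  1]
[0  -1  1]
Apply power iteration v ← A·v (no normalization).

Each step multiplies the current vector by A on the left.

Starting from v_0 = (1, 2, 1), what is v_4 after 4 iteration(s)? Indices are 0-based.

v_4 = (6, 6, -21)

v_0 = (1, 2, 1).
v_1 = A·v_0 = (4, 4, -1).
v_2 = A·v_1 = (7, 7, -5).
v_3 = A·v_2 = (9, 9, -12).
v_4 = A·v_3 = (6, 6, -21).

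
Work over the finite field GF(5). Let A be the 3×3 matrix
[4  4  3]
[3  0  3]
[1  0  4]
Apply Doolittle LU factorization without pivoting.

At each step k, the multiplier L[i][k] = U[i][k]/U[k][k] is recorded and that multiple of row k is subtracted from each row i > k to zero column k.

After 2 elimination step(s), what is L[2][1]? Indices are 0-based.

Step 1: pivot at (0,0) is 4.
  row1 ← row1 − (2)·row0  ⇒  L[1][0]=2, U row1=(0, 2, 2)
  row2 ← row2 − (4)·row0  ⇒  L[2][0]=4, U row2=(0, 4, 2)
Step 2: pivot at (1,1) is 2.
  row2 ← row2 − (2)·row1  ⇒  L[2][1]=2, U row2=(0, 0, 3)

L[2][1] = 2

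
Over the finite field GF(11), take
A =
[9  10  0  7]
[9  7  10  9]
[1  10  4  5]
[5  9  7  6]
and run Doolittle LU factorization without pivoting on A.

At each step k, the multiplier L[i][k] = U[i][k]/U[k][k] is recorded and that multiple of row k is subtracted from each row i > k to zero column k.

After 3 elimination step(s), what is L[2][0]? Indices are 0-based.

L[2][0] = 5

Step 1: pivot at (0,0) is 9.
  row1 ← row1 − (1)·row0  ⇒  L[1][0]=1, U row1=(0, 8, 10, 2)
  row2 ← row2 − (5)·row0  ⇒  L[2][0]=5, U row2=(0, 4, 4, 3)
  row3 ← row3 − (3)·row0  ⇒  L[3][0]=3, U row3=(0, 1, 7, 7)
Step 2: pivot at (1,1) is 8.
  row2 ← row2 − (6)·row1  ⇒  L[2][1]=6, U row2=(0, 0, 10, 2)
  row3 ← row3 − (7)·row1  ⇒  L[3][1]=7, U row3=(0, 0, 3, 4)
Step 3: pivot at (2,2) is 10.
  row3 ← row3 − (8)·row2  ⇒  L[3][2]=8, U row3=(0, 0, 0, 10)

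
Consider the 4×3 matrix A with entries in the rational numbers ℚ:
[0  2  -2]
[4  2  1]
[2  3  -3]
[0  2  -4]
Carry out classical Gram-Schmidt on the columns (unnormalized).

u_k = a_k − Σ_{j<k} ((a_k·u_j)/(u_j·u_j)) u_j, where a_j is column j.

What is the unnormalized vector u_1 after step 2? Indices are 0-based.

Step 1: u_0 = a_0 = (0, 4, 2, 0).
Step 2: u_1 = a_1 − (7/10)·u_0 = (2, -4/5, 8/5, 2).

u_1 = (2, -4/5, 8/5, 2)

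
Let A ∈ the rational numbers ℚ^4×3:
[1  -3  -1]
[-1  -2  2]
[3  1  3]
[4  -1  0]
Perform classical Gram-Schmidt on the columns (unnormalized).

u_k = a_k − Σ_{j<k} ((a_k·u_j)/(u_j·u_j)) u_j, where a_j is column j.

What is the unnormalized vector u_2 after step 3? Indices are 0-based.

Step 1: u_0 = a_0 = (1, -1, 3, 4).
Step 2: u_1 = a_1 − (-2/27)·u_0 = (-79/27, -56/27, 11/9, -19/27).
Step 3: u_2 = a_2 − (2/9)·u_0 − (66/401)·u_1 = (-297/401, 1028/401, 855/401, -310/401).

u_2 = (-297/401, 1028/401, 855/401, -310/401)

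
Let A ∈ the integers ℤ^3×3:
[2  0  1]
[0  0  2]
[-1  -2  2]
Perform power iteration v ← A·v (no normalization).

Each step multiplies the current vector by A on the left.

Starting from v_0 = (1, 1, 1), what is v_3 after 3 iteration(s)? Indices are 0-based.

v_0 = (1, 1, 1).
v_1 = A·v_0 = (3, 2, -1).
v_2 = A·v_1 = (5, -2, -9).
v_3 = A·v_2 = (1, -18, -19).

v_3 = (1, -18, -19)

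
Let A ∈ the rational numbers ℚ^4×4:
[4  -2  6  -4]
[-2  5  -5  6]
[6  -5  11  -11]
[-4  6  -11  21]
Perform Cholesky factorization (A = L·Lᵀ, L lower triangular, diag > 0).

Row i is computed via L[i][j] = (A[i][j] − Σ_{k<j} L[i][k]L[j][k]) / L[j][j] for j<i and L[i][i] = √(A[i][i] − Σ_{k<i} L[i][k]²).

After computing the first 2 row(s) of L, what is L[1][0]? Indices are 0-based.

L[1][0] = -1

Step 1: L[0][0] = √(4) = 2.
  L[1][0] = (-2) / L[0][0] = -1.
Step 2: L[1][1] = √(4) = 2.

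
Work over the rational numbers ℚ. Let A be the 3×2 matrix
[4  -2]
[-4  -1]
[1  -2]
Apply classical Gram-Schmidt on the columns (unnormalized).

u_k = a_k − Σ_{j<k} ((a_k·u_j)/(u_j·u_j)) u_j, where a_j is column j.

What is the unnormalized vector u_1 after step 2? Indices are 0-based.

u_1 = (-14/11, -19/11, -20/11)

Step 1: u_0 = a_0 = (4, -4, 1).
Step 2: u_1 = a_1 − (-2/11)·u_0 = (-14/11, -19/11, -20/11).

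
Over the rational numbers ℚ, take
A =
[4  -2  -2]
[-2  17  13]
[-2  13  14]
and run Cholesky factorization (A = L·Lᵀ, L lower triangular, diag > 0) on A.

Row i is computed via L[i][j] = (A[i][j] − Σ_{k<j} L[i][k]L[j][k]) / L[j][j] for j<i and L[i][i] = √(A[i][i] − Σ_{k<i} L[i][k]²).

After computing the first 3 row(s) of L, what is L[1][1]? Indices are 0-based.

L[1][1] = 4

Step 1: L[0][0] = √(4) = 2.
  L[1][0] = (-2) / L[0][0] = -1.
Step 2: L[1][1] = √(16) = 4.
  L[2][0] = (-2) / L[0][0] = -1.
  L[2][1] = (12) / L[1][1] = 3.
Step 3: L[2][2] = √(4) = 2.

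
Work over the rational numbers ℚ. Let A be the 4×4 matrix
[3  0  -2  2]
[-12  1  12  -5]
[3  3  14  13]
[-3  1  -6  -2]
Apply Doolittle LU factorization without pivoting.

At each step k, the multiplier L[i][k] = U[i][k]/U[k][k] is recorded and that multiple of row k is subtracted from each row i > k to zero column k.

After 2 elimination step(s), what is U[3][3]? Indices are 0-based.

U[3][3] = -3

Step 1: pivot at (0,0) is 3.
  row1 ← row1 − (-4)·row0  ⇒  L[1][0]=-4, U row1=(0, 1, 4, 3)
  row2 ← row2 − (1)·row0  ⇒  L[2][0]=1, U row2=(0, 3, 16, 11)
  row3 ← row3 − (-1)·row0  ⇒  L[3][0]=-1, U row3=(0, 1, -8, 0)
Step 2: pivot at (1,1) is 1.
  row2 ← row2 − (3)·row1  ⇒  L[2][1]=3, U row2=(0, 0, 4, 2)
  row3 ← row3 − (1)·row1  ⇒  L[3][1]=1, U row3=(0, 0, -12, -3)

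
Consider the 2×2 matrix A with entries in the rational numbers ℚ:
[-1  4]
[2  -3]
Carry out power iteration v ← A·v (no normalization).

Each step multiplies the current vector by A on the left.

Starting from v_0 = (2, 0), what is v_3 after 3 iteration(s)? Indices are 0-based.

v_3 = (-82, 84)

v_0 = (2, 0).
v_1 = A·v_0 = (-2, 4).
v_2 = A·v_1 = (18, -16).
v_3 = A·v_2 = (-82, 84).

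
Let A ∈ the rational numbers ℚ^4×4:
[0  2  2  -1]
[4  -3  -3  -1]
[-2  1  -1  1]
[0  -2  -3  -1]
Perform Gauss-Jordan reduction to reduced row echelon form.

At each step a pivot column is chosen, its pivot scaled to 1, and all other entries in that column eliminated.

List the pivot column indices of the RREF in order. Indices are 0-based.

pivot columns: 0, 1, 2, 3

step 1: exchange rows 0,1
step 1: normalize row 0 (÷4) = (1, -3/4, -3/4, -1/4)
  row 2: subtract -2×row0 = (0, -1/2, -5/2, 1/2)
step 2: normalize row 1 (÷2) = (0, 1, 1, -1/2)
  row 0: subtract -3/4×row1 = (1, 0, 0, -5/8)
  row 2: subtract -1/2×row1 = (0, 0, -2, 1/4)
  row 3: subtract -2×row1 = (0, 0, -1, -2)
step 3: normalize row 2 (÷-2) = (0, 0, 1, -1/8)
  row 1: subtract 1×row2 = (0, 1, 0, -3/8)
  row 3: subtract -1×row2 = (0, 0, 0, -17/8)
step 4: normalize row 3 (÷-17/8) = (0, 0, 0, 1)
  row 0: subtract -5/8×row3 = (1, 0, 0, 0)
  row 1: subtract -3/8×row3 = (0, 1, 0, 0)
  row 2: subtract -1/8×row3 = (0, 0, 1, 0)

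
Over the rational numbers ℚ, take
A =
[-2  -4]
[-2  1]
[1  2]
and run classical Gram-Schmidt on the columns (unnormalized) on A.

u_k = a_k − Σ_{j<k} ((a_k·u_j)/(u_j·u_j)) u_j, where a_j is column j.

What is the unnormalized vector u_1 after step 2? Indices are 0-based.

Step 1: u_0 = a_0 = (-2, -2, 1).
Step 2: u_1 = a_1 − (8/9)·u_0 = (-20/9, 25/9, 10/9).

u_1 = (-20/9, 25/9, 10/9)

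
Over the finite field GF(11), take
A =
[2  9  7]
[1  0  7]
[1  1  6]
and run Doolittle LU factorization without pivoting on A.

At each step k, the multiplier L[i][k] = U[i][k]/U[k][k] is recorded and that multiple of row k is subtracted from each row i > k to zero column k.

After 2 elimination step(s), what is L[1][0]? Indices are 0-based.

[col 0] pivot 2
  R1 -= 6*R0 → (0, 1, 9)  (L[1][0] := 6)
  R2 -= 6*R0 → (0, 2, 8)  (L[2][0] := 6)
[col 1] pivot 1
  R2 -= 2*R1 → (0, 0, 1)  (L[2][1] := 2)

L[1][0] = 6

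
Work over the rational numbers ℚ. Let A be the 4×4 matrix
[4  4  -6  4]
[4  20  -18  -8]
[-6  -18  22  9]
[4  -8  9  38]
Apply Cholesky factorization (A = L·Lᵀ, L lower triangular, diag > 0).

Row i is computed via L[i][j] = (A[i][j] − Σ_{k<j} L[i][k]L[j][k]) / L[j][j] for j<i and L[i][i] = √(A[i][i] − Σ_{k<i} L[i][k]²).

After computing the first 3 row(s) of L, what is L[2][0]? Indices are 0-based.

Step 1: L[0][0] = √(4) = 2.
  L[1][0] = (4) / L[0][0] = 2.
Step 2: L[1][1] = √(16) = 4.
  L[2][0] = (-6) / L[0][0] = -3.
  L[2][1] = (-12) / L[1][1] = -3.
Step 3: L[2][2] = √(4) = 2.

L[2][0] = -3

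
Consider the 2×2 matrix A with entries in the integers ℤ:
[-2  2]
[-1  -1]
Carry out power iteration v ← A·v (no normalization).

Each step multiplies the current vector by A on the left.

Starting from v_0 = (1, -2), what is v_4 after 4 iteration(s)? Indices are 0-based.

v_4 = (-2, 37)

v_0 = (1, -2).
v_1 = A·v_0 = (-6, 1).
v_2 = A·v_1 = (14, 5).
v_3 = A·v_2 = (-18, -19).
v_4 = A·v_3 = (-2, 37).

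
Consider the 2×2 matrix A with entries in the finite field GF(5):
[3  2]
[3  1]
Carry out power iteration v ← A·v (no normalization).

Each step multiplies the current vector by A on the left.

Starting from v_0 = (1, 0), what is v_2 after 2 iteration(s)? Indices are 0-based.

v_2 = (0, 2)

v_0 = (1, 0).
v_1 = A·v_0 = (3, 3).
v_2 = A·v_1 = (0, 2).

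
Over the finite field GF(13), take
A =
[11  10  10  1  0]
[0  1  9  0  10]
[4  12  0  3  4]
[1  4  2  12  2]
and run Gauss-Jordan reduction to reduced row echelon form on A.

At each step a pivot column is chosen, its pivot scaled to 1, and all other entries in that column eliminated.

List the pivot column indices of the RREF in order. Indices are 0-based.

pivot columns: 0, 1, 2, 3

[1] R0 /= 11  ⇒  (1, 8, 8, 6, 0)
     R2 -= 4·R0  ⇒  (0, 6, 7, 5, 4)
     R3 -= 1·R0  ⇒  (0, 9, 7, 6, 2)
[2] R1 /= 1  ⇒  (0, 1, 9, 0, 10)
     R0 -= 8·R1  ⇒  (1, 0, 1, 6, 11)
     R2 -= 6·R1  ⇒  (0, 0, 5, 5, 9)
     R3 -= 9·R1  ⇒  (0, 0, 4, 6, 3)
[3] R2 /= 5  ⇒  (0, 0, 1, 1, 7)
     R0 -= 1·R2  ⇒  (1, 0, 0, 5, 4)
     R1 -= 9·R2  ⇒  (0, 1, 0, 4, 12)
     R3 -= 4·R2  ⇒  (0, 0, 0, 2, 1)
[4] R3 /= 2  ⇒  (0, 0, 0, 1, 7)
     R0 -= 5·R3  ⇒  (1, 0, 0, 0, 8)
     R1 -= 4·R3  ⇒  (0, 1, 0, 0, 10)
     R2 -= 1·R3  ⇒  (0, 0, 1, 0, 0)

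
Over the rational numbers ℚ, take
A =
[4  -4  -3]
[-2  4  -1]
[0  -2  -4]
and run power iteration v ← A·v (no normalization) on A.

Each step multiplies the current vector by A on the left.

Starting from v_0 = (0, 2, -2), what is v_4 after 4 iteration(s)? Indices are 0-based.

v_4 = (-2624, 1784, -888)

v_0 = (0, 2, -2).
v_1 = A·v_0 = (-2, 10, 4).
v_2 = A·v_1 = (-60, 40, -36).
v_3 = A·v_2 = (-292, 316, 64).
v_4 = A·v_3 = (-2624, 1784, -888).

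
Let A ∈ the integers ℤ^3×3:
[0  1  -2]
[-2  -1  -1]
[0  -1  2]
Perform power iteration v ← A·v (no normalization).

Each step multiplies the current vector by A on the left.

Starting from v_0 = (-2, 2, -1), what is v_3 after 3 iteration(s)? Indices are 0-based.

v_3 = (15, -4, -15)

v_0 = (-2, 2, -1).
v_1 = A·v_0 = (4, 3, -4).
v_2 = A·v_1 = (11, -7, -11).
v_3 = A·v_2 = (15, -4, -15).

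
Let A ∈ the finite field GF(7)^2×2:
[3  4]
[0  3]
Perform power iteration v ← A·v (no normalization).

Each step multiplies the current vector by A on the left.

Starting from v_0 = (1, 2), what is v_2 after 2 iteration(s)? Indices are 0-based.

v_2 = (1, 4)

v_0 = (1, 2).
v_1 = A·v_0 = (4, 6).
v_2 = A·v_1 = (1, 4).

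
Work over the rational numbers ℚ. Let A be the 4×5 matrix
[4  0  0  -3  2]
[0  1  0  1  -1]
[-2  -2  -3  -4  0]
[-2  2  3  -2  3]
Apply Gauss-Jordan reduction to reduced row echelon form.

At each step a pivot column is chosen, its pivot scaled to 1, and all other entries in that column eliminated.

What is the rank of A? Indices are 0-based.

rank = 4

[1] R0 /= 4  ⇒  (1, 0, 0, -3/4, 1/2)
     R2 -= -2·R0  ⇒  (0, -2, -3, -11/2, 1)
     R3 -= -2·R0  ⇒  (0, 2, 3, -7/2, 4)
[2] R1 /= 1  ⇒  (0, 1, 0, 1, -1)
     R2 -= -2·R1  ⇒  (0, 0, -3, -7/2, -1)
     R3 -= 2·R1  ⇒  (0, 0, 3, -11/2, 6)
[3] R2 /= -3  ⇒  (0, 0, 1, 7/6, 1/3)
     R3 -= 3·R2  ⇒  (0, 0, 0, -9, 5)
[4] R3 /= -9  ⇒  (0, 0, 0, 1, -5/9)
     R0 -= -3/4·R3  ⇒  (1, 0, 0, 0, 1/12)
     R1 -= 1·R3  ⇒  (0, 1, 0, 0, -4/9)
     R2 -= 7/6·R3  ⇒  (0, 0, 1, 0, 53/54)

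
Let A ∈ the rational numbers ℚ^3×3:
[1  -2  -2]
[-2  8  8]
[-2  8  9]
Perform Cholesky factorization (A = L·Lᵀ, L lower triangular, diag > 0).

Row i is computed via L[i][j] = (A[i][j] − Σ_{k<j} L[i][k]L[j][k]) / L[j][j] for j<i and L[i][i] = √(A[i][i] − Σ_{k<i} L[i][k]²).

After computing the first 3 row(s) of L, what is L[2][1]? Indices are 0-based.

Step 1: L[0][0] = √(1) = 1.
  L[1][0] = (-2) / L[0][0] = -2.
Step 2: L[1][1] = √(4) = 2.
  L[2][0] = (-2) / L[0][0] = -2.
  L[2][1] = (4) / L[1][1] = 2.
Step 3: L[2][2] = √(1) = 1.

L[2][1] = 2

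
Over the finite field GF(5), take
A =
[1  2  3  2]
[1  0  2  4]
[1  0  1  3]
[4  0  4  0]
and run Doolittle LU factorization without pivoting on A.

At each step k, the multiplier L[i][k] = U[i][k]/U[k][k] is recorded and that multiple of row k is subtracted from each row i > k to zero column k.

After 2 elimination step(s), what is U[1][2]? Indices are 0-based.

U[1][2] = 4

[col 0] pivot 1
  R1 -= 1*R0 → (0, 3, 4, 2)  (L[1][0] := 1)
  R2 -= 1*R0 → (0, 3, 3, 1)  (L[2][0] := 1)
  R3 -= 4*R0 → (0, 2, 2, 2)  (L[3][0] := 4)
[col 1] pivot 3
  R2 -= 1*R1 → (0, 0, 4, 4)  (L[2][1] := 1)
  R3 -= 4*R1 → (0, 0, 1, 4)  (L[3][1] := 4)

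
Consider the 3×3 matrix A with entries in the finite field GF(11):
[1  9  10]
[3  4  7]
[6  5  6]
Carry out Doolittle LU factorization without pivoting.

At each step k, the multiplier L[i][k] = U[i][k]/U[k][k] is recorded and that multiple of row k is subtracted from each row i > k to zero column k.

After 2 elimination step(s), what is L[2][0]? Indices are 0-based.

L[2][0] = 6

k=0: U[0][0]=1
  eliminate (1,0): mult=3, new row 1: (0, 10, 10); set L[1][0]=3
  eliminate (2,0): mult=6, new row 2: (0, 6, 1); set L[2][0]=6
k=1: U[1][1]=10
  eliminate (2,1): mult=5, new row 2: (0, 0, 6); set L[2][1]=5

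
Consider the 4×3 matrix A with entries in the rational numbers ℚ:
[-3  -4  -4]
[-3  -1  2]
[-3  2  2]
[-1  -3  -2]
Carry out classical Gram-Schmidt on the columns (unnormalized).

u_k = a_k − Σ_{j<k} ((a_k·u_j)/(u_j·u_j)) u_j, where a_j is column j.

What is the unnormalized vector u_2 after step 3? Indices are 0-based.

Step 1: u_0 = a_0 = (-3, -3, -3, -1).
Step 2: u_1 = a_1 − (3/7)·u_0 = (-19/7, 2/7, 23/7, -18/7).
Step 3: u_2 = a_2 − (1/14)·u_0 − (27/29)·u_1 = (-73/58, 113/58, -49/58, 27/58).

u_2 = (-73/58, 113/58, -49/58, 27/58)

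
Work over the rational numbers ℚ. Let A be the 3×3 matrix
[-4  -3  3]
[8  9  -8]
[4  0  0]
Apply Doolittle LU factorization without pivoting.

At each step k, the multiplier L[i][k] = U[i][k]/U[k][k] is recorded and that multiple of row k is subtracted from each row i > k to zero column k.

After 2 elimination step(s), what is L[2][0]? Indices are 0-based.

[col 0] pivot -4
  R1 -= -2*R0 → (0, 3, -2)  (L[1][0] := -2)
  R2 -= -1*R0 → (0, -3, 3)  (L[2][0] := -1)
[col 1] pivot 3
  R2 -= -1*R1 → (0, 0, 1)  (L[2][1] := -1)

L[2][0] = -1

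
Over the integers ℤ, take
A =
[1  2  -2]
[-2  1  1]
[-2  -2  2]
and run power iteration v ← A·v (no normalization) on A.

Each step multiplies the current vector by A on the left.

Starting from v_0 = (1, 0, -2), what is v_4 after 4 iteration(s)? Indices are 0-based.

v_4 = (-95, -52, 98)

v_0 = (1, 0, -2).
v_1 = A·v_0 = (5, -4, -6).
v_2 = A·v_1 = (9, -20, -14).
v_3 = A·v_2 = (-3, -52, -6).
v_4 = A·v_3 = (-95, -52, 98).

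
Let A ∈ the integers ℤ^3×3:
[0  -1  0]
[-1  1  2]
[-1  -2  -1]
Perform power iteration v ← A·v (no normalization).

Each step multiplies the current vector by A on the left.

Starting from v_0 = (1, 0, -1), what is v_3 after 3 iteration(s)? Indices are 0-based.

v_0 = (1, 0, -1).
v_1 = A·v_0 = (0, -3, 0).
v_2 = A·v_1 = (3, -3, 6).
v_3 = A·v_2 = (3, 6, -3).

v_3 = (3, 6, -3)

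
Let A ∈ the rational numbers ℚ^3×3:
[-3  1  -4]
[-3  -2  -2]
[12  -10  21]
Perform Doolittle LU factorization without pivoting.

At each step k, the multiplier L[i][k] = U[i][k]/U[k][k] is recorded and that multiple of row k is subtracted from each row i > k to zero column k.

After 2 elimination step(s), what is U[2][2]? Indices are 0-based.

U[2][2] = 1

Step 1: pivot at (0,0) is -3.
  row1 ← row1 − (1)·row0  ⇒  L[1][0]=1, U row1=(0, -3, 2)
  row2 ← row2 − (-4)·row0  ⇒  L[2][0]=-4, U row2=(0, -6, 5)
Step 2: pivot at (1,1) is -3.
  row2 ← row2 − (2)·row1  ⇒  L[2][1]=2, U row2=(0, 0, 1)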